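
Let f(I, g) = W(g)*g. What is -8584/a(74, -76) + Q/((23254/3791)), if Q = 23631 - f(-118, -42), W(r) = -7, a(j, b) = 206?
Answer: 9012662233/2395162 ≈ 3762.9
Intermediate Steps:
f(I, g) = -7*g
Q = 23337 (Q = 23631 - (-7)*(-42) = 23631 - 1*294 = 23631 - 294 = 23337)
-8584/a(74, -76) + Q/((23254/3791)) = -8584/206 + 23337/((23254/3791)) = -8584*1/206 + 23337/((23254*(1/3791))) = -4292/103 + 23337/(23254/3791) = -4292/103 + 23337*(3791/23254) = -4292/103 + 88470567/23254 = 9012662233/2395162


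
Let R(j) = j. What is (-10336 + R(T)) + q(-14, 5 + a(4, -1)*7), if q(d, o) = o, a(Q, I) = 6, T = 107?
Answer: -10182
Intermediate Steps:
(-10336 + R(T)) + q(-14, 5 + a(4, -1)*7) = (-10336 + 107) + (5 + 6*7) = -10229 + (5 + 42) = -10229 + 47 = -10182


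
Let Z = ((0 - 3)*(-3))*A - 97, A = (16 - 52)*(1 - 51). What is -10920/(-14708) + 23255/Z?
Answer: 129469825/59210731 ≈ 2.1866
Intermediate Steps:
A = 1800 (A = -36*(-50) = 1800)
Z = 16103 (Z = ((0 - 3)*(-3))*1800 - 97 = -3*(-3)*1800 - 97 = 9*1800 - 97 = 16200 - 97 = 16103)
-10920/(-14708) + 23255/Z = -10920/(-14708) + 23255/16103 = -10920*(-1/14708) + 23255*(1/16103) = 2730/3677 + 23255/16103 = 129469825/59210731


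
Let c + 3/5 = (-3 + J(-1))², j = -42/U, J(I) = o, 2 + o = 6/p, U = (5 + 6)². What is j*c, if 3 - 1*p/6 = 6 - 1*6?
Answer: -13342/1815 ≈ -7.3510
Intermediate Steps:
p = 18 (p = 18 - 6*(6 - 1*6) = 18 - 6*(6 - 6) = 18 - 6*0 = 18 + 0 = 18)
U = 121 (U = 11² = 121)
o = -5/3 (o = -2 + 6/18 = -2 + 6*(1/18) = -2 + ⅓ = -5/3 ≈ -1.6667)
J(I) = -5/3
j = -42/121 ≈ -0.34711
c = 953/45 (c = -⅗ + (-3 - 5/3)² = -⅗ + (-14/3)² = -⅗ + 196/9 = 953/45 ≈ 21.178)
j*c = -42/121*953/45 = -13342/1815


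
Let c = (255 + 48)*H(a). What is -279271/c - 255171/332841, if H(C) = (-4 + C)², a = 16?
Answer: -34695486661/4840839504 ≈ -7.1672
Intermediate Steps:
c = 43632 (c = (255 + 48)*(-4 + 16)² = 303*12² = 303*144 = 43632)
-279271/c - 255171/332841 = -279271/43632 - 255171/332841 = -279271*1/43632 - 255171*1/332841 = -279271/43632 - 85057/110947 = -34695486661/4840839504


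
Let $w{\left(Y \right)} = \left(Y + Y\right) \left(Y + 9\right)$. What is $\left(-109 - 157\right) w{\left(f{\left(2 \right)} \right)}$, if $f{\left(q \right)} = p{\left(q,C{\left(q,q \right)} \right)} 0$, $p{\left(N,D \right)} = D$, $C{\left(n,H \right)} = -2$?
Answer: $0$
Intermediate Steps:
$f{\left(q \right)} = 0$ ($f{\left(q \right)} = \left(-2\right) 0 = 0$)
$w{\left(Y \right)} = 2 Y \left(9 + Y\right)$
$\left(-109 - 157\right) w{\left(f{\left(2 \right)} \right)} = \left(-109 - 157\right) 2 \cdot 0 \left(9 + 0\right) = - 266 \cdot 2 \cdot 0 \cdot 9 = \left(-266\right) 0 = 0$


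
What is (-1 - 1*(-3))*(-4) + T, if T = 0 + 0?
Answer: -8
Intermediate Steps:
T = 0
(-1 - 1*(-3))*(-4) + T = (-1 - 1*(-3))*(-4) + 0 = (-1 + 3)*(-4) + 0 = 2*(-4) + 0 = -8 + 0 = -8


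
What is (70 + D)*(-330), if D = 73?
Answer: -47190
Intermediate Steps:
(70 + D)*(-330) = (70 + 73)*(-330) = 143*(-330) = -47190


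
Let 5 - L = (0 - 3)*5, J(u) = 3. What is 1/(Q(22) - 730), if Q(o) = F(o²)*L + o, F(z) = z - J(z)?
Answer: 1/8912 ≈ 0.00011221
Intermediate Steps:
L = 20 (L = 5 - (0 - 3)*5 = 5 - (-3)*5 = 5 - 1*(-15) = 5 + 15 = 20)
F(z) = -3 + z (F(z) = z - 1*3 = z - 3 = -3 + z)
Q(o) = -60 + o + 20*o² (Q(o) = (-3 + o²)*20 + o = (-60 + 20*o²) + o = -60 + o + 20*o²)
1/(Q(22) - 730) = 1/((-60 + 22 + 20*22²) - 730) = 1/((-60 + 22 + 20*484) - 730) = 1/((-60 + 22 + 9680) - 730) = 1/(9642 - 730) = 1/8912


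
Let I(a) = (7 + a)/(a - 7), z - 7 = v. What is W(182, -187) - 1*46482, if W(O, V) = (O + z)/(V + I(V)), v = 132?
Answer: -838984755/18049 ≈ -46484.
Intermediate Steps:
z = 139 (z = 7 + 132 = 139)
I(a) = (7 + a)/(-7 + a)
W(O, V) = (139 + O)/(V + (7 + V)/(-7 + V)) (W(O, V) = (O + 139)/(V + (7 + V)/(-7 + V)) = (139 + O)/(V + (7 + V)/(-7 + V)))
W(182, -187) - 1*46482 = (-7 - 187)*(139 + 182)/(7 - 187 - 187*(-7 - 187)) - 1*46482 = -194*321/(7 - 187 - 187*(-194)) - 46482 = -194*321/(7 - 187 + 36278) - 46482 = -194*321/36098 - 46482 = (1/36098)*(-194)*321 - 46482 = -31137/18049 - 46482 = -838984755/18049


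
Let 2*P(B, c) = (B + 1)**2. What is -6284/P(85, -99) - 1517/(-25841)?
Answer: -78387489/47780009 ≈ -1.6406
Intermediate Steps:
P(B, c) = (1 + B)**2/2 (P(B, c) = (B + 1)**2/2 = (1 + B)**2/2)
-6284/P(85, -99) - 1517/(-25841) = -6284*2/(1 + 85)**2 - 1517/(-25841) = -6284/((1/2)*86**2) - 1517*(-1/25841) = -6284/((1/2)*7396) + 1517/25841 = -6284/3698 + 1517/25841 = -6284*1/3698 + 1517/25841 = -3142/1849 + 1517/25841 = -78387489/47780009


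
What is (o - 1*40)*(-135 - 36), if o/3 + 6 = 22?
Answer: -1368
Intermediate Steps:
o = 48 (o = -18 + 3*22 = -18 + 66 = 48)
(o - 1*40)*(-135 - 36) = (48 - 1*40)*(-135 - 36) = (48 - 40)*(-171) = 8*(-171) = -1368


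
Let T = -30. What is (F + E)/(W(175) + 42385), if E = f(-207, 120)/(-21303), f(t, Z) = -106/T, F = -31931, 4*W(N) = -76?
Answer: -5101695724/6768921735 ≈ -0.75369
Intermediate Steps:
W(N) = -19 (W(N) = (¼)*(-76) = -19)
f(t, Z) = 53/15 (f(t, Z) = -106/(-30) = -106*(-1/30) = 53/15)
E = -53/319545 (E = (53/15)/(-21303) = (53/15)*(-1/21303) = -53/319545 ≈ -0.00016586)
(F + E)/(W(175) + 42385) = (-31931 - 53/319545)/(-19 + 42385) = -10203391448/319545/42366 = -10203391448/319545*1/42366 = -5101695724/6768921735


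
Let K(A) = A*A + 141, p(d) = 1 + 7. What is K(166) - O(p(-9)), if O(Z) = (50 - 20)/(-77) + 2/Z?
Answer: 8530719/308 ≈ 27697.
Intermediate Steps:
p(d) = 8
K(A) = 141 + A² (K(A) = A² + 141 = 141 + A²)
O(Z) = -30/77 + 2/Z (O(Z) = 30*(-1/77) + 2/Z = -30/77 + 2/Z)
K(166) - O(p(-9)) = (141 + 166²) - (-30/77 + 2/8) = (141 + 27556) - (-30/77 + 2*(⅛)) = 27697 - (-30/77 + ¼) = 27697 - 1*(-43/308) = 27697 + 43/308 = 8530719/308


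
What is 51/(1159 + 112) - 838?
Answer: -1065047/1271 ≈ -837.96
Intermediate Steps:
51/(1159 + 112) - 838 = 51/1271 - 838 = -1065047/1271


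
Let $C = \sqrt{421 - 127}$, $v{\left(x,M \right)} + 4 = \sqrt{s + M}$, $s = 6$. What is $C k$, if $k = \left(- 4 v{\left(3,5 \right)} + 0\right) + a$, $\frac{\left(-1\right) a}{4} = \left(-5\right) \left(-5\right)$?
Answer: $28 \sqrt{6} \left(-21 - \sqrt{11}\right) \approx -1667.8$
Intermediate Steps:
$v{\left(x,M \right)} = -4 + \sqrt{6 + M}$
$a = -100$ ($a = - 4 \left(\left(-5\right) \left(-5\right)\right) = \left(-4\right) 25 = -100$)
$C = 7 \sqrt{6}$ ($C = \sqrt{294} = 7 \sqrt{6} \approx 17.146$)
$k = -84 - 4 \sqrt{11}$ ($k = \left(- 4 \left(-4 + \sqrt{6 + 5}\right) + 0\right) - 100 = \left(- 4 \left(-4 + \sqrt{11}\right) + 0\right) - 100 = \left(\left(16 - 4 \sqrt{11}\right) + 0\right) - 100 = \left(16 - 4 \sqrt{11}\right) - 100 = -84 - 4 \sqrt{11} \approx -97.266$)
$C k = 7 \sqrt{6} \left(-84 - 4 \sqrt{11}\right)$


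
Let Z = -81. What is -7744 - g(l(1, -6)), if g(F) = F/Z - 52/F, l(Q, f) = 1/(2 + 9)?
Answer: -6390251/891 ≈ -7172.0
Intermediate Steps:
l(Q, f) = 1/11
g(F) = -52/F - F/81 (g(F) = F/(-81) - 52/F = F*(-1/81) - 52/F = -F/81 - 52/F = -52/F - F/81)
-7744 - g(l(1, -6)) = -7744 - (-52/1/11 - 1/81*1/11) = -7744 - (-52*11 - 1/891) = -7744 - (-572 - 1/891) = -7744 - 1*(-509653/891) = -7744 + 509653/891 = -6390251/891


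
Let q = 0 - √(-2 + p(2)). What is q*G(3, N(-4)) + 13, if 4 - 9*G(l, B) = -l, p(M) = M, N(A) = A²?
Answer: 13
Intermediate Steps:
G(l, B) = 4/9 + l/9 (G(l, B) = 4/9 - (-1)*l/9 = 4/9 + l/9)
q = 0 (q = 0 - √(-2 + 2) = 0 - √0 = 0 - 1*0 = 0 + 0 = 0)
q*G(3, N(-4)) + 13 = 0*(4/9 + (⅑)*3) + 13 = 0*(4/9 + ⅓) + 13 = 0*(7/9) + 13 = 0 + 13 = 13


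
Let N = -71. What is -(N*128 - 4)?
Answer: 9092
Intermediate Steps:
-(N*128 - 4) = -(-71*128 - 4) = -(-9088 - 4) = -1*(-9092) = 9092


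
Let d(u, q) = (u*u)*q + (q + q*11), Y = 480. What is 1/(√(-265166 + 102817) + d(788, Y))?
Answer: 298058880/88839095947016749 - I*√162349/88839095947016749 ≈ 3.355e-9 - 4.5355e-15*I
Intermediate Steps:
d(u, q) = 12*q + q*u² (d(u, q) = u²*q + (q + 11*q) = q*u² + 12*q = 12*q + q*u²)
1/(√(-265166 + 102817) + d(788, Y)) = 1/(√(-265166 + 102817) + 480*(12 + 788²)) = 1/(√(-162349) + 480*(12 + 620944)) = 1/(I*√162349 + 480*620956) = 1/(I*√162349 + 298058880) = 1/(298058880 + I*√162349)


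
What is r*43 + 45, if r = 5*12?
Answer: 2625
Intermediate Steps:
r = 60
r*43 + 45 = 60*43 + 45 = 2580 + 45 = 2625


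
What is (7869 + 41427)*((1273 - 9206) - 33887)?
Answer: -2061558720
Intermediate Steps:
(7869 + 41427)*((1273 - 9206) - 33887) = 49296*(-7933 - 33887) = 49296*(-41820) = -2061558720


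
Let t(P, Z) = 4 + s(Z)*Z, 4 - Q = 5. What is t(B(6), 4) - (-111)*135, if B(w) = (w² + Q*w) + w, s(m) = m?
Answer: 15005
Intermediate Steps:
Q = -1 (Q = 4 - 1*5 = 4 - 5 = -1)
B(w) = w² (B(w) = (w² - w) + w = w²)
t(P, Z) = 4 + Z² (t(P, Z) = 4 + Z*Z = 4 + Z²)
t(B(6), 4) - (-111)*135 = (4 + 4²) - (-111)*135 = (4 + 16) - 111*(-135) = 20 + 14985 = 15005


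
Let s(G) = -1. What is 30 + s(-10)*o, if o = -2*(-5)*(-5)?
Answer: 80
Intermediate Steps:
o = -50 (o = 10*(-5) = -50)
30 + s(-10)*o = 30 - 1*(-50) = 30 + 50 = 80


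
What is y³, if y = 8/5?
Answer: 512/125 ≈ 4.0960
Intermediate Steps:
y = 8/5 (y = 8*(⅕) = 8/5 ≈ 1.6000)
y³ = (8/5)³ = 512/125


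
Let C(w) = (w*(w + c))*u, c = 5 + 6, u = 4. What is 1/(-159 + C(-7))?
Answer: -1/271 ≈ -0.0036900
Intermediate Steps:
c = 11
C(w) = 4*w*(11 + w) (C(w) = (w*(w + 11))*4 = (w*(11 + w))*4 = 4*w*(11 + w))
1/(-159 + C(-7)) = 1/(-159 + 4*(-7)*(11 - 7)) = 1/(-159 + 4*(-7)*4) = 1/(-159 - 112) = 1/(-271) = -1/271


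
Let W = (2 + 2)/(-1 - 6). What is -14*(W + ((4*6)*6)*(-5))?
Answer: 10088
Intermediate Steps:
W = -4/7 (W = 4/(-7) = 4*(-⅐) = -4/7 ≈ -0.57143)
-14*(W + ((4*6)*6)*(-5)) = -14*(-4/7 + ((4*6)*6)*(-5)) = -14*(-4/7 + (24*6)*(-5)) = -14*(-4/7 + 144*(-5)) = -14*(-4/7 - 720) = -14*(-5044/7) = 10088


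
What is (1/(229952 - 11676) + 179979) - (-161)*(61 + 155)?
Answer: 46875862381/218276 ≈ 2.1476e+5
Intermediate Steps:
(1/(229952 - 11676) + 179979) - (-161)*(61 + 155) = (1/218276 + 179979) - (-161)*216 = (1/218276 + 179979) - 1*(-34776) = 39285096205/218276 + 34776 = 46875862381/218276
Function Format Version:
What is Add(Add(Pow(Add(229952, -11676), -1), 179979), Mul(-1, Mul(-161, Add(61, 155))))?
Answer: Rational(46875862381, 218276) ≈ 2.1476e+5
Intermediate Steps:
Add(Add(Pow(Add(229952, -11676), -1), 179979), Mul(-1, Mul(-161, Add(61, 155)))) = Add(Add(Pow(218276, -1), 179979), Mul(-1, Mul(-161, 216))) = Add(Add(Rational(1, 218276), 179979), Mul(-1, -34776)) = Add(Rational(39285096205, 218276), 34776) = Rational(46875862381, 218276)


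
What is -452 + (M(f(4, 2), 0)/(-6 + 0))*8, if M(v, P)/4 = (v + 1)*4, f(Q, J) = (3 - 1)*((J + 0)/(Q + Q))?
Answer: -484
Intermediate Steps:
f(Q, J) = J/Q (f(Q, J) = 2*(J/((2*Q))) = 2*(J*(1/(2*Q))) = 2*(J/(2*Q)) = J/Q)
M(v, P) = 16 + 16*v (M(v, P) = 4*((v + 1)*4) = 4*((1 + v)*4) = 4*(4 + 4*v) = 16 + 16*v)
-452 + (M(f(4, 2), 0)/(-6 + 0))*8 = -452 + ((16 + 16*(2/4))/(-6 + 0))*8 = -452 + ((16 + 16*(2*(1/4)))/(-6))*8 = -452 + ((16 + 16*(1/2))*(-1/6))*8 = -452 + ((16 + 8)*(-1/6))*8 = -452 + (24*(-1/6))*8 = -452 - 4*8 = -452 - 32 = -484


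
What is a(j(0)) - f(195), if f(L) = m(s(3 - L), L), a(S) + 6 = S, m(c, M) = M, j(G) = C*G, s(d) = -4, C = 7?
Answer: -201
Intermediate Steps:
j(G) = 7*G
a(S) = -6 + S
f(L) = L
a(j(0)) - f(195) = (-6 + 7*0) - 1*195 = (-6 + 0) - 195 = -6 - 195 = -201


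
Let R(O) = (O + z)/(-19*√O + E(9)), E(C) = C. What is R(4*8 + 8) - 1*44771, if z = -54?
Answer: -642866663/14359 + 532*√10/14359 ≈ -44771.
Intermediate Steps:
R(O) = (-54 + O)/(9 - 19*√O) (R(O) = (O - 54)/(-19*√O + 9) = (-54 + O)/(9 - 19*√O))
R(4*8 + 8) - 1*44771 = (54 - (4*8 + 8))/(-9 + 19*√(4*8 + 8)) - 1*44771 = (54 - (32 + 8))/(-9 + 19*√(32 + 8)) - 44771 = (54 - 1*40)/(-9 + 19*√40) - 44771 = (54 - 40)/(-9 + 19*(2*√10)) - 44771 = 14/(-9 + 38*√10) - 44771 = -44771 + 14/(-9 + 38*√10)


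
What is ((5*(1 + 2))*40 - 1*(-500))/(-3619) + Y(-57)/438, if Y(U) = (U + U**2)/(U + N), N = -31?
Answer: -204357/528374 ≈ -0.38677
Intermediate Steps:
Y(U) = (U + U**2)/(-31 + U) (Y(U) = (U + U**2)/(U - 31) = (U + U**2)/(-31 + U))
((5*(1 + 2))*40 - 1*(-500))/(-3619) + Y(-57)/438 = ((5*(1 + 2))*40 - 1*(-500))/(-3619) - 57*(1 - 57)/(-31 - 57)/438 = ((5*3)*40 + 500)*(-1/3619) - 57*(-56)/(-88)*(1/438) = (15*40 + 500)*(-1/3619) - 57*(-1/88)*(-56)*(1/438) = (600 + 500)*(-1/3619) - 399/11*1/438 = 1100*(-1/3619) - 133/1606 = -100/329 - 133/1606 = -204357/528374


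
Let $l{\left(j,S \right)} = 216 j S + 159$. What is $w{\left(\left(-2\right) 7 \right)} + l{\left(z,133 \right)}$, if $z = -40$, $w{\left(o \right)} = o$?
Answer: $-1148975$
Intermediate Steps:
$l{\left(j,S \right)} = 159 + 216 S j$ ($l{\left(j,S \right)} = 216 S j + 159 = 159 + 216 S j$)
$w{\left(\left(-2\right) 7 \right)} + l{\left(z,133 \right)} = \left(-2\right) 7 + \left(159 + 216 \cdot 133 \left(-40\right)\right) = -14 + \left(159 - 1149120\right) = -14 - 1148961 = -1148975$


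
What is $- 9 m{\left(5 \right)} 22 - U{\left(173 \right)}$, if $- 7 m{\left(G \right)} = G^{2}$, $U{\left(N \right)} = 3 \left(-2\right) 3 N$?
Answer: $\frac{26748}{7} \approx 3821.1$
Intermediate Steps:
$U{\left(N \right)} = - 18 N$ ($U{\left(N \right)} = \left(-6\right) 3 N = - 18 N$)
$m{\left(G \right)} = - \frac{G^{2}}{7}$
$- 9 m{\left(5 \right)} 22 - U{\left(173 \right)} = - 9 \left(- \frac{5^{2}}{7}\right) 22 - \left(-18\right) 173 = - 9 \left(\left(- \frac{1}{7}\right) 25\right) 22 - -3114 = \left(-9\right) \left(- \frac{25}{7}\right) 22 + 3114 = \frac{225}{7} \cdot 22 + 3114 = \frac{4950}{7} + 3114 = \frac{26748}{7}$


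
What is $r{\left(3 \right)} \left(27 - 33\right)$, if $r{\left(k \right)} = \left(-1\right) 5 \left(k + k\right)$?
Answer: $180$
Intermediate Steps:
$r{\left(k \right)} = - 10 k$ ($r{\left(k \right)} = - 5 \cdot 2 k = - 10 k$)
$r{\left(3 \right)} \left(27 - 33\right) = \left(-10\right) 3 \left(27 - 33\right) = \left(-30\right) \left(-6\right) = 180$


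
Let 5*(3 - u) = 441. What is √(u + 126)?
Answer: 2*√255/5 ≈ 6.3875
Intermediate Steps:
u = -426/5 (u = 3 - ⅕*441 = 3 - 441/5 = -426/5 ≈ -85.200)
√(u + 126) = √(-426/5 + 126) = √(204/5) = 2*√255/5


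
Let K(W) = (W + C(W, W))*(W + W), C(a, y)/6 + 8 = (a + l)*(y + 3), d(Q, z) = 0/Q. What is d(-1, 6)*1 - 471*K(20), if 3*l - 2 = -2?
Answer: -51470880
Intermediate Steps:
l = 0 (l = ⅔ + (⅓)*(-2) = ⅔ - ⅔ = 0)
d(Q, z) = 0
C(a, y) = -48 + 6*a*(3 + y) (C(a, y) = -48 + 6*((a + 0)*(y + 3)) = -48 + 6*(a*(3 + y)) = -48 + 6*a*(3 + y))
K(W) = 2*W*(-48 + 6*W² + 19*W) (K(W) = (W + (-48 + 18*W + 6*W*W))*(W + W) = (W + (-48 + 18*W + 6*W²))*(2*W) = (W + (-48 + 6*W² + 18*W))*(2*W) = (-48 + 6*W² + 19*W)*(2*W) = 2*W*(-48 + 6*W² + 19*W))
d(-1, 6)*1 - 471*K(20) = 0*1 - 942*20*(-48 + 6*20² + 19*20) = 0 - 942*20*(-48 + 6*400 + 380) = 0 - 942*20*(-48 + 2400 + 380) = 0 - 942*20*2732 = 0 - 471*109280 = 0 - 51470880 = -51470880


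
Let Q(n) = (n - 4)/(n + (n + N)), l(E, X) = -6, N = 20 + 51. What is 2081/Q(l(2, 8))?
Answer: -122779/10 ≈ -12278.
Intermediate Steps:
N = 71
Q(n) = (-4 + n)/(71 + 2*n) (Q(n) = (n - 4)/(n + (n + 71)) = (-4 + n)/(n + (71 + n)) = (-4 + n)/(71 + 2*n))
2081/Q(l(2, 8)) = 2081/(((-4 - 6)/(71 + 2*(-6)))) = 2081/((-10/(71 - 12))) = 2081/((-10/59)) = 2081/(((1/59)*(-10))) = 2081/(-10/59) = 2081*(-59/10) = -122779/10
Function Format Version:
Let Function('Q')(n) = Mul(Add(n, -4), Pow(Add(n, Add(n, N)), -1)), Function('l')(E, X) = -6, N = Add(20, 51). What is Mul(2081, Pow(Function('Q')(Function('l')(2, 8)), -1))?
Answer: Rational(-122779, 10) ≈ -12278.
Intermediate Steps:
N = 71
Function('Q')(n) = Mul(Pow(Add(71, Mul(2, n)), -1), Add(-4, n)) (Function('Q')(n) = Mul(Add(n, -4), Pow(Add(n, Add(n, 71)), -1)) = Mul(Add(-4, n), Pow(Add(n, Add(71, n)), -1)) = Mul(Add(-4, n), Pow(Add(71, Mul(2, n)), -1)) = Mul(Pow(Add(71, Mul(2, n)), -1), Add(-4, n)))
Mul(2081, Pow(Function('Q')(Function('l')(2, 8)), -1)) = Mul(2081, Pow(Mul(Pow(Add(71, Mul(2, -6)), -1), Add(-4, -6)), -1)) = Mul(2081, Pow(Mul(Pow(Add(71, -12), -1), -10), -1)) = Mul(2081, Pow(Mul(Pow(59, -1), -10), -1)) = Mul(2081, Pow(Mul(Rational(1, 59), -10), -1)) = Mul(2081, Pow(Rational(-10, 59), -1)) = Mul(2081, Rational(-59, 10)) = Rational(-122779, 10)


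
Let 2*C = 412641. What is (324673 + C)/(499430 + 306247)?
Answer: 1061987/1611354 ≈ 0.65907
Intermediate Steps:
C = 412641/2 (C = (1/2)*412641 = 412641/2 ≈ 2.0632e+5)
(324673 + C)/(499430 + 306247) = (324673 + 412641/2)/(499430 + 306247) = (1061987/2)/805677 = (1061987/2)*(1/805677) = 1061987/1611354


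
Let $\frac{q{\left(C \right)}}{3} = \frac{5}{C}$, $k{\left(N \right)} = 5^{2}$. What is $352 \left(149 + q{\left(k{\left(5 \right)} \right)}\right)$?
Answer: $\frac{263296}{5} \approx 52659.0$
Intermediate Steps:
$k{\left(N \right)} = 25$
$q{\left(C \right)} = \frac{15}{C}$ ($q{\left(C \right)} = 3 \frac{5}{C} = \frac{15}{C}$)
$352 \left(149 + q{\left(k{\left(5 \right)} \right)}\right) = 352 \left(149 + \frac{15}{25}\right) = 352 \left(149 + 15 \cdot \frac{1}{25}\right) = 352 \left(149 + \frac{3}{5}\right) = 352 \cdot \frac{748}{5} = \frac{263296}{5}$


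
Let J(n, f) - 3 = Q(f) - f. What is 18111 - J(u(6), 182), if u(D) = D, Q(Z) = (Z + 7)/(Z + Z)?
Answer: 951053/52 ≈ 18289.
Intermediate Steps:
Q(Z) = (7 + Z)/(2*Z) (Q(Z) = (7 + Z)/((2*Z)) = (7 + Z)*(1/(2*Z)) = (7 + Z)/(2*Z))
J(n, f) = 3 - f + (7 + f)/(2*f) (J(n, f) = 3 + ((7 + f)/(2*f) - f) = 3 + (-f + (7 + f)/(2*f)) = 3 - f + (7 + f)/(2*f))
18111 - J(u(6), 182) = 18111 - (7/2 - 1*182 + (7/2)/182) = 18111 - (7/2 - 182 + (7/2)*(1/182)) = 18111 - (7/2 - 182 + 1/52) = 18111 - 1*(-9281/52) = 18111 + 9281/52 = 951053/52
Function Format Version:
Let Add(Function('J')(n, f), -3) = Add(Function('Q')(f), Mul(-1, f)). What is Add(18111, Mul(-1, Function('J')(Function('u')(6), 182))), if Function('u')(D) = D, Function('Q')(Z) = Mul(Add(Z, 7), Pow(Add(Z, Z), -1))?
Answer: Rational(951053, 52) ≈ 18289.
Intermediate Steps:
Function('Q')(Z) = Mul(Rational(1, 2), Pow(Z, -1), Add(7, Z)) (Function('Q')(Z) = Mul(Add(7, Z), Pow(Mul(2, Z), -1)) = Mul(Add(7, Z), Mul(Rational(1, 2), Pow(Z, -1))) = Mul(Rational(1, 2), Pow(Z, -1), Add(7, Z)))
Function('J')(n, f) = Add(3, Mul(-1, f), Mul(Rational(1, 2), Pow(f, -1), Add(7, f))) (Function('J')(n, f) = Add(3, Add(Mul(Rational(1, 2), Pow(f, -1), Add(7, f)), Mul(-1, f))) = Add(3, Add(Mul(-1, f), Mul(Rational(1, 2), Pow(f, -1), Add(7, f)))) = Add(3, Mul(-1, f), Mul(Rational(1, 2), Pow(f, -1), Add(7, f))))
Add(18111, Mul(-1, Function('J')(Function('u')(6), 182))) = Add(18111, Mul(-1, Add(Rational(7, 2), Mul(-1, 182), Mul(Rational(7, 2), Pow(182, -1))))) = Add(18111, Mul(-1, Add(Rational(7, 2), -182, Mul(Rational(7, 2), Rational(1, 182))))) = Add(18111, Mul(-1, Add(Rational(7, 2), -182, Rational(1, 52)))) = Add(18111, Mul(-1, Rational(-9281, 52))) = Add(18111, Rational(9281, 52)) = Rational(951053, 52)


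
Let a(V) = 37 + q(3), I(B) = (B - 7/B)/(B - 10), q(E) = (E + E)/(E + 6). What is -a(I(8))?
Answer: -113/3 ≈ -37.667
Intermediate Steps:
q(E) = 2*E/(6 + E) (q(E) = (2*E)/(6 + E) = 2*E/(6 + E))
I(B) = (B - 7/B)/(-10 + B)
a(V) = 113/3 (a(V) = 37 + 2*3/(6 + 3) = 37 + 2*3/9 = 37 + 2*3*(⅑) = 37 + ⅔ = 113/3)
-a(I(8)) = -1*113/3 = -113/3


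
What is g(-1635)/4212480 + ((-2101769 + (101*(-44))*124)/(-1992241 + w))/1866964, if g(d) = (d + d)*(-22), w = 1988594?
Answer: 298215070339/17072624058688 ≈ 0.017467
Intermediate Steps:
g(d) = -44*d (g(d) = (2*d)*(-22) = -44*d)
g(-1635)/4212480 + ((-2101769 + (101*(-44))*124)/(-1992241 + w))/1866964 = -44*(-1635)/4212480 + ((-2101769 + (101*(-44))*124)/(-1992241 + 1988594))/1866964 = 71940*(1/4212480) + ((-2101769 - 4444*124)/(-3647))*(1/1866964) = 1199/70208 + ((-2101769 - 551056)*(-1/3647))*(1/1866964) = 1199/70208 - 2652825*(-1/3647)*(1/1866964) = 1199/70208 + (378975/521)*(1/1866964) = 1199/70208 + 378975/972688244 = 298215070339/17072624058688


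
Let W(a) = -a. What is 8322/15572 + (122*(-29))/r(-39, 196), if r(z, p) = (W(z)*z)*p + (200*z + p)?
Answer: 324911947/595083980 ≈ 0.54599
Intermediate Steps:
r(z, p) = p + 200*z - p*z² (r(z, p) = ((-z)*z)*p + (200*z + p) = (-z²)*p + (p + 200*z) = -p*z² + (p + 200*z) = p + 200*z - p*z²)
8322/15572 + (122*(-29))/r(-39, 196) = 8322/15572 + (122*(-29))/(196 + 200*(-39) - 1*196*(-39)²) = 8322*(1/15572) - 3538/(196 - 7800 - 1*196*1521) = 4161/7786 - 3538/(196 - 7800 - 298116) = 4161/7786 - 3538/(-305720) = 4161/7786 - 3538*(-1/305720) = 4161/7786 + 1769/152860 = 324911947/595083980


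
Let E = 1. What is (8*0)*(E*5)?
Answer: 0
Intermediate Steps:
(8*0)*(E*5) = (8*0)*(1*5) = 0*5 = 0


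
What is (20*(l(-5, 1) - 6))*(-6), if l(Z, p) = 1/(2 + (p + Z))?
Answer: 780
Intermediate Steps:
l(Z, p) = 1/(2 + Z + p) (l(Z, p) = 1/(2 + (Z + p)) = 1/(2 + Z + p))
(20*(l(-5, 1) - 6))*(-6) = (20*(1/(2 - 5 + 1) - 6))*(-6) = (20*(1/(-2) - 6))*(-6) = (20*(-½ - 6))*(-6) = (20*(-13/2))*(-6) = -130*(-6) = 780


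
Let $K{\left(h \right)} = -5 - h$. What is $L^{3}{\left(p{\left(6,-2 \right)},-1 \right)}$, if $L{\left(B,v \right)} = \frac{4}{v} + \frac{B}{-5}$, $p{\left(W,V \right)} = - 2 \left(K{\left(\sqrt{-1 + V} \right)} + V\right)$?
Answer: $- \frac{7616}{25} - \frac{6912 i \sqrt{3}}{125} \approx -304.64 - 95.776 i$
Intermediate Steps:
$p{\left(W,V \right)} = 10 - 2 V + 2 \sqrt{-1 + V}$ ($p{\left(W,V \right)} = - 2 \left(\left(-5 - \sqrt{-1 + V}\right) + V\right) = - 2 \left(-5 + V - \sqrt{-1 + V}\right) = 10 - 2 V + 2 \sqrt{-1 + V}$)
$L{\left(B,v \right)} = \frac{4}{v} - \frac{B}{5}$ ($L{\left(B,v \right)} = \frac{4}{v} + B \left(- \frac{1}{5}\right) = \frac{4}{v} - \frac{B}{5}$)
$L^{3}{\left(p{\left(6,-2 \right)},-1 \right)} = \left(\frac{4}{-1} - \frac{10 - -4 + 2 \sqrt{-1 - 2}}{5}\right)^{3} = \left(4 \left(-1\right) - \frac{10 + 4 + 2 \sqrt{-3}}{5}\right)^{3} = \left(-4 - \frac{10 + 4 + 2 i \sqrt{3}}{5}\right)^{3} = \left(-4 - \frac{14 + 2 i \sqrt{3}}{5}\right)^{3} = \left(-4 - \left(\frac{14}{5} + \frac{2 i \sqrt{3}}{5}\right)\right)^{3} = \left(- \frac{34}{5} - \frac{2 i \sqrt{3}}{5}\right)^{3}$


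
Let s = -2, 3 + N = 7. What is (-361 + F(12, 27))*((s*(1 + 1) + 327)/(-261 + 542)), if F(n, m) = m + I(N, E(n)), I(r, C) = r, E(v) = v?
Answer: -106590/281 ≈ -379.32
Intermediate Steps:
N = 4 (N = -3 + 7 = 4)
F(n, m) = 4 + m (F(n, m) = m + 4 = 4 + m)
(-361 + F(12, 27))*((s*(1 + 1) + 327)/(-261 + 542)) = (-361 + (4 + 27))*((-2*(1 + 1) + 327)/(-261 + 542)) = (-361 + 31)*((-2*2 + 327)/281) = -330*(-4 + 327)/281 = -106590/281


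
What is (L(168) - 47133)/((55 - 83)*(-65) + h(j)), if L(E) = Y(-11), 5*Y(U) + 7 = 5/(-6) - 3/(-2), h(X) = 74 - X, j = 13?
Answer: -64274/2565 ≈ -25.058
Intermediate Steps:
Y(U) = -19/15 (Y(U) = -7/5 + (5/(-6) - 3/(-2))/5 = -7/5 + (5*(-1/6) - 3*(-1/2))/5 = -7/5 + (-5/6 + 3/2)/5 = -7/5 + (1/5)*(2/3) = -7/5 + 2/15 = -19/15)
L(E) = -19/15
(L(168) - 47133)/((55 - 83)*(-65) + h(j)) = (-19/15 - 47133)/((55 - 83)*(-65) + (74 - 1*13)) = -707014/(15*(-28*(-65) + (74 - 13))) = -707014/(15*(1820 + 61)) = -707014/15/1881 = -707014/15*1/1881 = -64274/2565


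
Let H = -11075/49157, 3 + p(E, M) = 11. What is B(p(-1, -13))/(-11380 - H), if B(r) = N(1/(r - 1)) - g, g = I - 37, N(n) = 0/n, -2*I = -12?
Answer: -1523867/559395585 ≈ -0.0027241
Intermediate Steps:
I = 6 (I = -½*(-12) = 6)
p(E, M) = 8 (p(E, M) = -3 + 11 = 8)
H = -11075/49157 (H = -11075*1/49157 = -11075/49157 ≈ -0.22530)
N(n) = 0
g = -31 (g = 6 - 37 = -31)
B(r) = 31 (B(r) = 0 - 1*(-31) = 0 + 31 = 31)
B(p(-1, -13))/(-11380 - H) = 31/(-11380 - 1*(-11075/49157)) = 31/(-11380 + 11075/49157) = 31/(-559395585/49157) = 31*(-49157/559395585) = -1523867/559395585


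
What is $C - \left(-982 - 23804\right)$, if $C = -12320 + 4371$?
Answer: $16837$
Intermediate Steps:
$C = -7949$
$C - \left(-982 - 23804\right) = -7949 - \left(-982 - 23804\right) = -7949 - -24786 = -7949 + 24786 = 16837$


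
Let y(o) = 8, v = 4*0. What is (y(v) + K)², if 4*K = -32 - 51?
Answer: 2601/16 ≈ 162.56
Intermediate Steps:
v = 0
K = -83/4 (K = (-32 - 51)/4 = (¼)*(-83) = -83/4 ≈ -20.750)
(y(v) + K)² = (8 - 83/4)² = (-51/4)² = 2601/16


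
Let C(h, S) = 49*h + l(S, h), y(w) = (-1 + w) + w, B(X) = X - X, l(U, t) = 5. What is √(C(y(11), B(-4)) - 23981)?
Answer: I*√22947 ≈ 151.48*I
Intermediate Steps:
B(X) = 0
y(w) = -1 + 2*w
C(h, S) = 5 + 49*h (C(h, S) = 49*h + 5 = 5 + 49*h)
√(C(y(11), B(-4)) - 23981) = √((5 + 49*(-1 + 2*11)) - 23981) = √((5 + 49*(-1 + 22)) - 23981) = √((5 + 49*21) - 23981) = √((5 + 1029) - 23981) = √(1034 - 23981) = √(-22947) = I*√22947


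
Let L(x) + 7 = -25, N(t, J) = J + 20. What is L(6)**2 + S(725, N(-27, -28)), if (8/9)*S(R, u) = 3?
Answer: 8219/8 ≈ 1027.4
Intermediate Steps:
N(t, J) = 20 + J
S(R, u) = 27/8 (S(R, u) = (9/8)*3 = 27/8)
L(x) = -32 (L(x) = -7 - 25 = -32)
L(6)**2 + S(725, N(-27, -28)) = (-32)**2 + 27/8 = 1024 + 27/8 = 8219/8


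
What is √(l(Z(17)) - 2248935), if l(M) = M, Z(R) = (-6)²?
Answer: I*√2248899 ≈ 1499.6*I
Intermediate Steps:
Z(R) = 36
√(l(Z(17)) - 2248935) = √(36 - 2248935) = √(-2248899) = I*√2248899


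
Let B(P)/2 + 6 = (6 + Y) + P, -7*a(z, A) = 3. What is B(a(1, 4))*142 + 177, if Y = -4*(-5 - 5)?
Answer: 79907/7 ≈ 11415.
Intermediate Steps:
a(z, A) = -3/7 (a(z, A) = -⅐*3 = -3/7)
Y = 40 (Y = -4*(-10) = 40)
B(P) = 80 + 2*P (B(P) = -12 + 2*((6 + 40) + P) = -12 + 2*(46 + P) = -12 + (92 + 2*P) = 80 + 2*P)
B(a(1, 4))*142 + 177 = (80 + 2*(-3/7))*142 + 177 = (80 - 6/7)*142 + 177 = (554/7)*142 + 177 = 78668/7 + 177 = 79907/7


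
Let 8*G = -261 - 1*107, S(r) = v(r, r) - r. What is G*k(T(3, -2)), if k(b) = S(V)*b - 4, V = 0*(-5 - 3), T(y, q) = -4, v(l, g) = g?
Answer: 184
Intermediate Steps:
V = 0 (V = 0*(-8) = 0)
S(r) = 0 (S(r) = r - r = 0)
G = -46 (G = (-261 - 1*107)/8 = (-261 - 107)/8 = (⅛)*(-368) = -46)
k(b) = -4 (k(b) = 0*b - 4 = 0 - 4 = -4)
G*k(T(3, -2)) = -46*(-4) = 184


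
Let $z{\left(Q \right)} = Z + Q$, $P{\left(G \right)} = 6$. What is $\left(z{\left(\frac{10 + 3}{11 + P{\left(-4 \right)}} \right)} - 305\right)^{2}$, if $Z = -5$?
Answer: $\frac{27636049}{289} \approx 95627.0$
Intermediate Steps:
$z{\left(Q \right)} = -5 + Q$
$\left(z{\left(\frac{10 + 3}{11 + P{\left(-4 \right)}} \right)} - 305\right)^{2} = \left(\left(-5 + \frac{10 + 3}{11 + 6}\right) - 305\right)^{2} = \left(\left(-5 + \frac{13}{17}\right) - 305\right)^{2} = \left(- \frac{72}{17} - 305\right)^{2} = \left(- \frac{5257}{17}\right)^{2} = \frac{27636049}{289}$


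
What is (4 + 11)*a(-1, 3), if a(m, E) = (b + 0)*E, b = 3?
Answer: 135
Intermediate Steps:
a(m, E) = 3*E (a(m, E) = (3 + 0)*E = 3*E)
(4 + 11)*a(-1, 3) = (4 + 11)*(3*3) = 15*9 = 135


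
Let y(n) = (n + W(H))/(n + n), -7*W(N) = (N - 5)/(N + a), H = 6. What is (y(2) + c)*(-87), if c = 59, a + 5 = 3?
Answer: -579681/112 ≈ -5175.7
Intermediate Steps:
a = -2 (a = -5 + 3 = -2)
W(N) = -(-5 + N)/(7*(-2 + N)) (W(N) = -(N - 5)/(7*(N - 2)) = -(-5 + N)/(7*(-2 + N)))
y(n) = (-1/28 + n)/(2*n) (y(n) = (n + (5 - 1*6)/(7*(-2 + 6)))/(n + n) = (n + (1/7)*(5 - 6)/4)/((2*n)) = (n + (1/7)*(1/4)*(-1))*(1/(2*n)) = (n - 1/28)*(1/(2*n)) = (-1/28 + n)*(1/(2*n)) = (-1/28 + n)/(2*n))
(y(2) + c)*(-87) = ((1/56)*(-1 + 28*2)/2 + 59)*(-87) = ((1/56)*(1/2)*(-1 + 56) + 59)*(-87) = ((1/56)*(1/2)*55 + 59)*(-87) = (55/112 + 59)*(-87) = (6663/112)*(-87) = -579681/112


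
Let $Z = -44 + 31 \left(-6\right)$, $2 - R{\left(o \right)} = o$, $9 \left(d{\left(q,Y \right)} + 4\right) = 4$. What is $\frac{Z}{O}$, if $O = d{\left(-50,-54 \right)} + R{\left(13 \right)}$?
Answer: $\frac{2070}{131} \approx 15.802$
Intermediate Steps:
$d{\left(q,Y \right)} = - \frac{32}{9}$ ($d{\left(q,Y \right)} = -4 + \frac{1}{9} \cdot 4 = -4 + \frac{4}{9} = - \frac{32}{9}$)
$R{\left(o \right)} = 2 - o$
$Z = -230$ ($Z = -44 - 186 = -230$)
$O = - \frac{131}{9}$ ($O = - \frac{32}{9} + \left(2 - 13\right) = - \frac{32}{9} - 11 = - \frac{131}{9} \approx -14.556$)
$\frac{Z}{O} = - \frac{230}{- \frac{131}{9}} = \left(-230\right) \left(- \frac{9}{131}\right) = \frac{2070}{131}$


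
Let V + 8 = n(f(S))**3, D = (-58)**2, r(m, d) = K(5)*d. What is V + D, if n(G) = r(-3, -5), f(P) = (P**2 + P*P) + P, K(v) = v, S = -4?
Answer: -12269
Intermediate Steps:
r(m, d) = 5*d
f(P) = P + 2*P**2 (f(P) = (P**2 + P**2) + P = 2*P**2 + P = P + 2*P**2)
n(G) = -25 (n(G) = 5*(-5) = -25)
D = 3364
V = -15633 (V = -8 + (-25)**3 = -8 - 15625 = -15633)
V + D = -15633 + 3364 = -12269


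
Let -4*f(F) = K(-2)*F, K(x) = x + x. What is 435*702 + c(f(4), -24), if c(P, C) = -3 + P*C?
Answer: 305271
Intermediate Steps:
K(x) = 2*x
f(F) = F (f(F) = -2*(-2)*F/4 = -(-1)*F = F)
c(P, C) = -3 + C*P
435*702 + c(f(4), -24) = 435*702 + (-3 - 24*4) = 305370 + (-3 - 96) = 305370 - 99 = 305271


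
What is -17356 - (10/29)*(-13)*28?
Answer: -499684/29 ≈ -17230.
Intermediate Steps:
-17356 - (10/29)*(-13)*28 = -17356 - (-130)*28/29 = -17356 - 1*(-3640/29) = -17356 + 3640/29 = -499684/29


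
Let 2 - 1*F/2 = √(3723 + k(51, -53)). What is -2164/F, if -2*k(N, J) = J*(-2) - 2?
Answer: 2164/3667 + 1082*√3671/3667 ≈ 18.468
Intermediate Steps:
k(N, J) = 1 + J (k(N, J) = -(J*(-2) - 2)/2 = -(-2*J - 2)/2 = -(-2 - 2*J)/2 = 1 + J)
F = 4 - 2*√3671 (F = 4 - 2*√(3723 + (1 - 53)) = 4 - 2*√(3723 - 52) = 4 - 2*√3671 ≈ -117.18)
-2164/F = -2164/(4 - 2*√3671)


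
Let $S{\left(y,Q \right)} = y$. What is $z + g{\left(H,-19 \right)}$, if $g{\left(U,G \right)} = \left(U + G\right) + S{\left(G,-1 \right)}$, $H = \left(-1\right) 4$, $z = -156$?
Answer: $-198$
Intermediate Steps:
$H = -4$
$g{\left(U,G \right)} = U + 2 G$ ($g{\left(U,G \right)} = \left(U + G\right) + G = \left(G + U\right) + G = U + 2 G$)
$z + g{\left(H,-19 \right)} = -156 + \left(-4 + 2 \left(-19\right)\right) = -156 - 42 = -198$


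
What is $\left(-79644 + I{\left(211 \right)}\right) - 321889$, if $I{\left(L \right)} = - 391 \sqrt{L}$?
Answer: $-401533 - 391 \sqrt{211} \approx -4.0721 \cdot 10^{5}$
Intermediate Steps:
$\left(-79644 + I{\left(211 \right)}\right) - 321889 = \left(-79644 - 391 \sqrt{211}\right) - 321889 = -401533 - 391 \sqrt{211}$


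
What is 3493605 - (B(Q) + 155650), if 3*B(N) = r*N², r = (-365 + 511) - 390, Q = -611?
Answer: 101104189/3 ≈ 3.3701e+7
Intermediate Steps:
r = -244 (r = 146 - 390 = -244)
B(N) = -244*N²/3 (B(N) = (-244*N²)/3 = -244*N²/3)
3493605 - (B(Q) + 155650) = 3493605 - (-244/3*(-611)² + 155650) = 3493605 - (-244/3*373321 + 155650) = 3493605 - (-91090324/3 + 155650) = 3493605 - 1*(-90623374/3) = 3493605 + 90623374/3 = 101104189/3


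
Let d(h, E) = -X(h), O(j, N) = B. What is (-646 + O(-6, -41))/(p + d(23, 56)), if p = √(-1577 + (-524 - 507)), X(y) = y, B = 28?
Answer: 14214/3137 + 2472*I*√163/3137 ≈ 4.5311 + 10.061*I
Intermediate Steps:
O(j, N) = 28
d(h, E) = -h
p = 4*I*√163 (p = √(-1577 - 1031) = √(-2608) = 4*I*√163 ≈ 51.069*I)
(-646 + O(-6, -41))/(p + d(23, 56)) = (-646 + 28)/(4*I*√163 - 1*23) = -618/(4*I*√163 - 23) = -618/(-23 + 4*I*√163)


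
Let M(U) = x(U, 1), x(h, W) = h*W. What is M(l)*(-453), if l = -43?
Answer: 19479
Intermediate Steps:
x(h, W) = W*h
M(U) = U (M(U) = 1*U = U)
M(l)*(-453) = -43*(-453) = 19479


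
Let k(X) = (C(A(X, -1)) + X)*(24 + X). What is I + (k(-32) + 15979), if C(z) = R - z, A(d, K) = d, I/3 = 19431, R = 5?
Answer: 74232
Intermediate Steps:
I = 58293 (I = 3*19431 = 58293)
C(z) = 5 - z
k(X) = 120 + 5*X (k(X) = ((5 - X) + X)*(24 + X) = 5*(24 + X) = 120 + 5*X)
I + (k(-32) + 15979) = 58293 + ((120 + 5*(-32)) + 15979) = 58293 + ((120 - 160) + 15979) = 58293 + (-40 + 15979) = 58293 + 15939 = 74232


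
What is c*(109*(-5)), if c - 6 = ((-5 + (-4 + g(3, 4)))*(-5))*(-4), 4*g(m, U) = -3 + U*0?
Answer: 103005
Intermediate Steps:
g(m, U) = -3/4 (g(m, U) = (-3 + U*0)/4 = (-3 + 0)/4 = (1/4)*(-3) = -3/4)
c = -189 (c = 6 + ((-5 + (-4 - 3/4))*(-5))*(-4) = 6 + ((-5 - 19/4)*(-5))*(-4) = 6 - 39/4*(-5)*(-4) = 6 + (195/4)*(-4) = 6 - 195 = -189)
c*(109*(-5)) = -20601*(-5) = -189*(-545) = 103005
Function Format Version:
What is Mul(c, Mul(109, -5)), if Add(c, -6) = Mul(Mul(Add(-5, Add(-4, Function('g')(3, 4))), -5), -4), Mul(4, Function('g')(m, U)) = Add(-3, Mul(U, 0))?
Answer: 103005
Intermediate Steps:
Function('g')(m, U) = Rational(-3, 4) (Function('g')(m, U) = Mul(Rational(1, 4), Add(-3, Mul(U, 0))) = Mul(Rational(1, 4), Add(-3, 0)) = Mul(Rational(1, 4), -3) = Rational(-3, 4))
c = -189 (c = Add(6, Mul(Mul(Add(-5, Add(-4, Rational(-3, 4))), -5), -4)) = Add(6, Mul(Mul(Add(-5, Rational(-19, 4)), -5), -4)) = Add(6, Mul(Mul(Rational(-39, 4), -5), -4)) = Add(6, Mul(Rational(195, 4), -4)) = Add(6, -195) = -189)
Mul(c, Mul(109, -5)) = Mul(-189, Mul(109, -5)) = Mul(-189, -545) = 103005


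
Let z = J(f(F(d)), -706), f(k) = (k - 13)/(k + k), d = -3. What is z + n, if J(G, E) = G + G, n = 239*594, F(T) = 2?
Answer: 283921/2 ≈ 1.4196e+5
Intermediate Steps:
f(k) = (-13 + k)/(2*k) (f(k) = (-13 + k)/((2*k)) = (-13 + k)*(1/(2*k)) = (-13 + k)/(2*k))
n = 141966
J(G, E) = 2*G
z = -11/2 (z = 2*((½)*(-13 + 2)/2) = 2*((½)*(½)*(-11)) = 2*(-11/4) = -11/2 ≈ -5.5000)
z + n = -11/2 + 141966 = 283921/2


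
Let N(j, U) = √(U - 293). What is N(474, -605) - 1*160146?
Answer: -160146 + I*√898 ≈ -1.6015e+5 + 29.967*I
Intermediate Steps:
N(j, U) = √(-293 + U)
N(474, -605) - 1*160146 = √(-293 - 605) - 1*160146 = √(-898) - 160146 = I*√898 - 160146 = -160146 + I*√898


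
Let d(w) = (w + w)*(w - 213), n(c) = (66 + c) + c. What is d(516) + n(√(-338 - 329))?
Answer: 312762 + 2*I*√667 ≈ 3.1276e+5 + 51.653*I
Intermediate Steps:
n(c) = 66 + 2*c
d(w) = 2*w*(-213 + w) (d(w) = (2*w)*(-213 + w) = 2*w*(-213 + w))
d(516) + n(√(-338 - 329)) = 2*516*(-213 + 516) + (66 + 2*√(-338 - 329)) = 2*516*303 + (66 + 2*√(-667)) = 312696 + (66 + 2*(I*√667)) = 312696 + (66 + 2*I*√667) = 312762 + 2*I*√667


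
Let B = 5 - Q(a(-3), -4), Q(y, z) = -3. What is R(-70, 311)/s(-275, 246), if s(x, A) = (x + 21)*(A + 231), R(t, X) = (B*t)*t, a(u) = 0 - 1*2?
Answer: -19600/60579 ≈ -0.32354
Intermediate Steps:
a(u) = -2 (a(u) = 0 - 2 = -2)
B = 8 (B = 5 - 1*(-3) = 5 + 3 = 8)
R(t, X) = 8*t**2 (R(t, X) = (8*t)*t = 8*t**2)
s(x, A) = (21 + x)*(231 + A)
R(-70, 311)/s(-275, 246) = (8*(-70)**2)/(4851 + 21*246 + 231*(-275) + 246*(-275)) = (8*4900)/(4851 + 5166 - 63525 - 67650) = 39200/(-121158) = 39200*(-1/121158) = -19600/60579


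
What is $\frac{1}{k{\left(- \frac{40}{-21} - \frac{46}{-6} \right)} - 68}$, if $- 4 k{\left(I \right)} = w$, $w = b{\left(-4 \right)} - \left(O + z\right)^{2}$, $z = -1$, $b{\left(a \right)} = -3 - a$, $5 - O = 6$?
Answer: $- \frac{4}{269} \approx -0.01487$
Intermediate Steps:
$O = -1$ ($O = 5 - 6 = -1$)
$w = -3$ ($w = \left(-3 - -4\right) - \left(-1 - 1\right)^{2} = \left(-3 + 4\right) - \left(-2\right)^{2} = 1 - 4 = -3$)
$k{\left(I \right)} = \frac{3}{4}$ ($k{\left(I \right)} = \left(- \frac{1}{4}\right) \left(-3\right) = \frac{3}{4}$)
$\frac{1}{k{\left(- \frac{40}{-21} - \frac{46}{-6} \right)} - 68} = \frac{1}{\frac{3}{4} - 68} = \frac{1}{- \frac{269}{4}} = - \frac{4}{269}$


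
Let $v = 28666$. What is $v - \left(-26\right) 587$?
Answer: $43928$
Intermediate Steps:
$v - \left(-26\right) 587 = 28666 - \left(-26\right) 587 = 28666 - -15262 = 28666 + 15262 = 43928$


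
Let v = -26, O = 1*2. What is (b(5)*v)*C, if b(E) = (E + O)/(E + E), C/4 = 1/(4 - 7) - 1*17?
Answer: 18928/15 ≈ 1261.9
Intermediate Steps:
O = 2
C = -208/3 (C = 4*(1/(4 - 7) - 1*17) = 4*(1/(-3) - 17) = 4*(-⅓ - 17) = 4*(-52/3) = -208/3 ≈ -69.333)
b(E) = (2 + E)/(2*E) (b(E) = (E + 2)/(E + E) = (2 + E)/((2*E)) = (2 + E)*(1/(2*E)) = (2 + E)/(2*E))
(b(5)*v)*C = (((½)*(2 + 5)/5)*(-26))*(-208/3) = (((½)*(⅕)*7)*(-26))*(-208/3) = ((7/10)*(-26))*(-208/3) = -91/5*(-208/3) = 18928/15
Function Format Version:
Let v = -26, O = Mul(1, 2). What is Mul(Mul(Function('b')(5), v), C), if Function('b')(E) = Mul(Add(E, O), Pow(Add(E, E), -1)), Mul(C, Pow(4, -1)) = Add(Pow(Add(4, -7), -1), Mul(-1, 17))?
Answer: Rational(18928, 15) ≈ 1261.9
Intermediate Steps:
O = 2
C = Rational(-208, 3) (C = Mul(4, Add(Pow(Add(4, -7), -1), Mul(-1, 17))) = Mul(4, Add(Pow(-3, -1), -17)) = Mul(4, Add(Rational(-1, 3), -17)) = Mul(4, Rational(-52, 3)) = Rational(-208, 3) ≈ -69.333)
Function('b')(E) = Mul(Rational(1, 2), Pow(E, -1), Add(2, E)) (Function('b')(E) = Mul(Add(E, 2), Pow(Add(E, E), -1)) = Mul(Add(2, E), Pow(Mul(2, E), -1)) = Mul(Add(2, E), Mul(Rational(1, 2), Pow(E, -1))) = Mul(Rational(1, 2), Pow(E, -1), Add(2, E)))
Mul(Mul(Function('b')(5), v), C) = Mul(Mul(Mul(Rational(1, 2), Pow(5, -1), Add(2, 5)), -26), Rational(-208, 3)) = Mul(Mul(Mul(Rational(1, 2), Rational(1, 5), 7), -26), Rational(-208, 3)) = Mul(Mul(Rational(7, 10), -26), Rational(-208, 3)) = Mul(Rational(-91, 5), Rational(-208, 3)) = Rational(18928, 15)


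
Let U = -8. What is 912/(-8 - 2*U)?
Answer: 114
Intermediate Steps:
912/(-8 - 2*U) = 912/(-8 - 2*(-8)) = 912/(-8 + 16) = 912/8 = 912*(⅛) = 114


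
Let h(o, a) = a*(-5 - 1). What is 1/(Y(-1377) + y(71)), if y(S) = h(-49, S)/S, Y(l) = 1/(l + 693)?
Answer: -684/4105 ≈ -0.16663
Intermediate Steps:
h(o, a) = -6*a (h(o, a) = a*(-6) = -6*a)
Y(l) = 1/(693 + l)
y(S) = -6 (y(S) = (-6*S)/S = -6)
1/(Y(-1377) + y(71)) = 1/(1/(693 - 1377) - 6) = 1/(1/(-684) - 6) = 1/(-1/684 - 6) = 1/(-4105/684) = -684/4105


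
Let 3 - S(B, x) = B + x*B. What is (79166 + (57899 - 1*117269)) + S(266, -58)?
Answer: 34961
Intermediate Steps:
S(B, x) = 3 - B - B*x (S(B, x) = 3 - (B + x*B) = 3 - (B + B*x) = 3 + (-B - B*x) = 3 - B - B*x)
(79166 + (57899 - 1*117269)) + S(266, -58) = (79166 + (57899 - 1*117269)) + (3 - 1*266 - 1*266*(-58)) = (79166 + (57899 - 117269)) + (3 - 266 + 15428) = (79166 - 59370) + 15165 = 19796 + 15165 = 34961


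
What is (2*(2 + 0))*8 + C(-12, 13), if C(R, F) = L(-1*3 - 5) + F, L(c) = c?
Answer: 37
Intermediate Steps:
C(R, F) = -8 + F (C(R, F) = (-1*3 - 5) + F = (-3 - 5) + F = -8 + F)
(2*(2 + 0))*8 + C(-12, 13) = (2*(2 + 0))*8 + (-8 + 13) = (2*2)*8 + 5 = 4*8 + 5 = 32 + 5 = 37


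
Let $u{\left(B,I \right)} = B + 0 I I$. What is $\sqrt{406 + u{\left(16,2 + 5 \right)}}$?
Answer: $\sqrt{422} \approx 20.543$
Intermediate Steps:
$u{\left(B,I \right)} = B$ ($u{\left(B,I \right)} = B + 0 I = B + 0 = B$)
$\sqrt{406 + u{\left(16,2 + 5 \right)}} = \sqrt{406 + 16} = \sqrt{422}$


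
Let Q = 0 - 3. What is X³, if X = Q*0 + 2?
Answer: 8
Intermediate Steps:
Q = -3
X = 2 (X = -3*0 + 2 = 0 + 2 = 2)
X³ = 2³ = 8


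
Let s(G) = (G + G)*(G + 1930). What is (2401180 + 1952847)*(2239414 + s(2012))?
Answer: 78816692542594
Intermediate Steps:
s(G) = 2*G*(1930 + G) (s(G) = (2*G)*(1930 + G) = 2*G*(1930 + G))
(2401180 + 1952847)*(2239414 + s(2012)) = (2401180 + 1952847)*(2239414 + 2*2012*(1930 + 2012)) = 4354027*(2239414 + 2*2012*3942) = 4354027*(2239414 + 15862608) = 4354027*18102022 = 78816692542594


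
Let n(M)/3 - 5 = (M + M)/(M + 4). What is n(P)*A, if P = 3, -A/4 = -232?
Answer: 114144/7 ≈ 16306.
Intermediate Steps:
A = 928 (A = -4*(-232) = 928)
n(M) = 15 + 6*M/(4 + M) (n(M) = 15 + 3*((M + M)/(M + 4)) = 15 + 3*((2*M)/(4 + M)) = 15 + 3*(2*M/(4 + M)) = 15 + 6*M/(4 + M))
n(P)*A = (3*(20 + 7*3)/(4 + 3))*928 = (3*(20 + 21)/7)*928 = (3*(⅐)*41)*928 = (123/7)*928 = 114144/7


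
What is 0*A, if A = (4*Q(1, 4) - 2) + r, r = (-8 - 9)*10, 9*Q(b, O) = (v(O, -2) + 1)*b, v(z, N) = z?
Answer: 0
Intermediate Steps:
Q(b, O) = b*(1 + O)/9 (Q(b, O) = ((O + 1)*b)/9 = ((1 + O)*b)/9 = (b*(1 + O))/9 = b*(1 + O)/9)
r = -170 (r = -17*10 = -170)
A = -1528/9 (A = (4*((⅑)*1*(1 + 4)) - 2) - 170 = (4*((⅑)*1*5) - 2) - 170 = (4*(5/9) - 2) - 170 = (20/9 - 2) - 170 = 2/9 - 170 = -1528/9 ≈ -169.78)
0*A = 0*(-1528/9) = 0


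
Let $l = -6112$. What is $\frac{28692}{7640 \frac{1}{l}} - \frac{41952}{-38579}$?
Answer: $- \frac{4427424912}{192895} \approx -22953.0$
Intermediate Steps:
$\frac{28692}{7640 \frac{1}{l}} - \frac{41952}{-38579} = \frac{28692}{7640 \frac{1}{-6112}} - \frac{41952}{-38579} = \frac{28692}{7640 \left(- \frac{1}{6112}\right)} - - \frac{41952}{38579} = \frac{28692}{- \frac{5}{4}} + \frac{41952}{38579} = 28692 \left(- \frac{4}{5}\right) + \frac{41952}{38579} = - \frac{114768}{5} + \frac{41952}{38579} = - \frac{4427424912}{192895}$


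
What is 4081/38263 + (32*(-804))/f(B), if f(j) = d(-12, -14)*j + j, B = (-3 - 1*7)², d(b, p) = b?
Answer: 247229891/10522325 ≈ 23.496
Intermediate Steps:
B = 100 (B = (-3 - 7)² = (-10)² = 100)
f(j) = -11*j (f(j) = -12*j + j = -11*j)
4081/38263 + (32*(-804))/f(B) = 4081/38263 + (32*(-804))/((-11*100)) = 4081*(1/38263) - 25728/(-1100) = 4081/38263 - 25728*(-1/1100) = 4081/38263 + 6432/275 = 247229891/10522325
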